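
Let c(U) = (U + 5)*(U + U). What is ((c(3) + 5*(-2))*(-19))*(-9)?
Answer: 6498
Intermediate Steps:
c(U) = 2*U*(5 + U) (c(U) = (5 + U)*(2*U) = 2*U*(5 + U))
((c(3) + 5*(-2))*(-19))*(-9) = ((2*3*(5 + 3) + 5*(-2))*(-19))*(-9) = ((2*3*8 - 10)*(-19))*(-9) = ((48 - 10)*(-19))*(-9) = (38*(-19))*(-9) = -722*(-9) = 6498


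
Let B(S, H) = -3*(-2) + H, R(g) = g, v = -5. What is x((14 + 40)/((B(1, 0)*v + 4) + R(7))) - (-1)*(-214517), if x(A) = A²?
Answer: -77437721/361 ≈ -2.1451e+5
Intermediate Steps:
B(S, H) = 6 + H
x((14 + 40)/((B(1, 0)*v + 4) + R(7))) - (-1)*(-214517) = ((14 + 40)/(((6 + 0)*(-5) + 4) + 7))² - (-1)*(-214517) = (54/((6*(-5) + 4) + 7))² - 1*214517 = (54/((-30 + 4) + 7))² - 214517 = (54/(-26 + 7))² - 214517 = (54/(-19))² - 214517 = (54*(-1/19))² - 214517 = (-54/19)² - 214517 = 2916/361 - 214517 = -77437721/361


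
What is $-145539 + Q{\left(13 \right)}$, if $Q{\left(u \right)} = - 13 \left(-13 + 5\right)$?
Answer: $-145435$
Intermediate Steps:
$Q{\left(u \right)} = 104$ ($Q{\left(u \right)} = \left(-13\right) \left(-8\right) = 104$)
$-145539 + Q{\left(13 \right)} = -145539 + 104 = -145435$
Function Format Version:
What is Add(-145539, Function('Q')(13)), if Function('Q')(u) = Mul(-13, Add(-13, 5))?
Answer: -145435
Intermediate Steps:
Function('Q')(u) = 104 (Function('Q')(u) = Mul(-13, -8) = 104)
Add(-145539, Function('Q')(13)) = Add(-145539, 104) = -145435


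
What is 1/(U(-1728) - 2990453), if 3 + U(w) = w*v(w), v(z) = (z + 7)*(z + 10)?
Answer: -1/5112130040 ≈ -1.9561e-10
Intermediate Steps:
v(z) = (7 + z)*(10 + z)
U(w) = -3 + w*(70 + w**2 + 17*w)
1/(U(-1728) - 2990453) = 1/((-3 - 1728*(70 + (-1728)**2 + 17*(-1728))) - 2990453) = 1/((-3 - 1728*(70 + 2985984 - 29376)) - 2990453) = 1/((-3 - 1728*2956678) - 2990453) = 1/((-3 - 5109139584) - 2990453) = 1/(-5109139587 - 2990453) = 1/(-5112130040) = -1/5112130040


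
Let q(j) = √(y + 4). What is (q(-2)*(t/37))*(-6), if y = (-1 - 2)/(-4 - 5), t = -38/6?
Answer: 38*√39/111 ≈ 2.1379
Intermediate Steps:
t = -19/3 (t = -38*⅙ = -19/3 ≈ -6.3333)
y = ⅓ (y = -3/(-9) = -3*(-⅑) = ⅓ ≈ 0.33333)
q(j) = √39/3 (q(j) = √(⅓ + 4) = √(13/3) = √39/3)
(q(-2)*(t/37))*(-6) = ((√39/3)*(-19/3/37))*(-6) = ((√39/3)*(-19/3*1/37))*(-6) = ((√39/3)*(-19/111))*(-6) = -19*√39/333*(-6) = 38*√39/111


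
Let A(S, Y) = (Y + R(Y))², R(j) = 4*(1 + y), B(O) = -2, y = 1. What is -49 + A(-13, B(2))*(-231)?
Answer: -8365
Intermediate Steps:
R(j) = 8 (R(j) = 4*(1 + 1) = 4*2 = 8)
A(S, Y) = (8 + Y)² (A(S, Y) = (Y + 8)² = (8 + Y)²)
-49 + A(-13, B(2))*(-231) = -49 + (8 - 2)²*(-231) = -49 + 6²*(-231) = -49 + 36*(-231) = -49 - 8316 = -8365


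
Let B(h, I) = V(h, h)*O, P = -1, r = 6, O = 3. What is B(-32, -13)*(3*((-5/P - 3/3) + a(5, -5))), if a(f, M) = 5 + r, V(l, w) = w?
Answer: -4320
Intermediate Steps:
B(h, I) = 3*h (B(h, I) = h*3 = 3*h)
a(f, M) = 11 (a(f, M) = 5 + 6 = 11)
B(-32, -13)*(3*((-5/P - 3/3) + a(5, -5))) = (3*(-32))*(3*((-5/(-1) - 3/3) + 11)) = -288*((-5*(-1) - 3*⅓) + 11) = -288*((5 - 1) + 11) = -288*(4 + 11) = -288*15 = -96*45 = -4320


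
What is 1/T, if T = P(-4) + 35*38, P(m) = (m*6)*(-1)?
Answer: 1/1354 ≈ 0.00073855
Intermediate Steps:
P(m) = -6*m (P(m) = (6*m)*(-1) = -6*m)
T = 1354 (T = -6*(-4) + 35*38 = 24 + 1330 = 1354)
1/T = 1/1354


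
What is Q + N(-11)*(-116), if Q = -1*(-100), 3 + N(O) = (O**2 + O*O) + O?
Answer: -26348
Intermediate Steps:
N(O) = -3 + O + 2*O**2 (N(O) = -3 + ((O**2 + O*O) + O) = -3 + ((O**2 + O**2) + O) = -3 + (2*O**2 + O) = -3 + (O + 2*O**2) = -3 + O + 2*O**2)
Q = 100
Q + N(-11)*(-116) = 100 + (-3 - 11 + 2*(-11)**2)*(-116) = 100 + (-3 - 11 + 2*121)*(-116) = 100 + (-3 - 11 + 242)*(-116) = 100 + 228*(-116) = 100 - 26448 = -26348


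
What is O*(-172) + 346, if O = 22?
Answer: -3438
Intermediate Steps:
O*(-172) + 346 = 22*(-172) + 346 = -3784 + 346 = -3438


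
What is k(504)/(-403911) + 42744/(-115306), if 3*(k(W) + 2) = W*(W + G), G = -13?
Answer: -13387951250/23286680883 ≈ -0.57492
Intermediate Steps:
k(W) = -2 + W*(-13 + W)/3 (k(W) = -2 + (W*(W - 13))/3 = -2 + (W*(-13 + W))/3 = -2 + W*(-13 + W)/3)
k(504)/(-403911) + 42744/(-115306) = (-2 - 13/3*504 + (⅓)*504²)/(-403911) + 42744/(-115306) = (-2 - 2184 + (⅓)*254016)*(-1/403911) + 42744*(-1/115306) = (-2 - 2184 + 84672)*(-1/403911) - 21372/57653 = 82486*(-1/403911) - 21372/57653 = -82486/403911 - 21372/57653 = -13387951250/23286680883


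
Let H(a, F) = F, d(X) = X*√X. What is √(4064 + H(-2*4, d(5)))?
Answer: √(4064 + 5*√5) ≈ 63.837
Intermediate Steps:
d(X) = X^(3/2)
√(4064 + H(-2*4, d(5))) = √(4064 + 5^(3/2)) = √(4064 + 5*√5)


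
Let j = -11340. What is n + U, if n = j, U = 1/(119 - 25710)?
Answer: -290201941/25591 ≈ -11340.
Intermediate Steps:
U = -1/25591 (U = 1/(-25591) = -1/25591 ≈ -3.9076e-5)
n = -11340
n + U = -11340 - 1/25591 = -290201941/25591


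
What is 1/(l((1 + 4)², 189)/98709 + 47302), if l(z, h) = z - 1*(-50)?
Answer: 32903/1556377731 ≈ 2.1141e-5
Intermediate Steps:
l(z, h) = 50 + z (l(z, h) = z + 50 = 50 + z)
1/(l((1 + 4)², 189)/98709 + 47302) = 1/((50 + (1 + 4)²)/98709 + 47302) = 1/((50 + 5²)*(1/98709) + 47302) = 1/((50 + 25)*(1/98709) + 47302) = 1/(75*(1/98709) + 47302) = 1/(25/32903 + 47302) = 1/(1556377731/32903) = 32903/1556377731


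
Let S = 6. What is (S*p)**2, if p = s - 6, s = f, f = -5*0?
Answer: 1296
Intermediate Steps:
f = 0
s = 0
p = -6 (p = 0 - 6 = -6)
(S*p)**2 = (6*(-6))**2 = (-36)**2 = 1296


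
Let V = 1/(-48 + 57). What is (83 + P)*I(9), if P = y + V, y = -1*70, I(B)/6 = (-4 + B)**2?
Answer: 5900/3 ≈ 1966.7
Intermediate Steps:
I(B) = 6*(-4 + B)**2
y = -70
V = 1/9 ≈ 0.11111
P = -629/9 (P = -70 + 1/9 = -629/9 ≈ -69.889)
(83 + P)*I(9) = (83 - 629/9)*(6*(-4 + 9)**2) = 118*(6*5**2)/9 = 118*(6*25)/9 = (118/9)*150 = 5900/3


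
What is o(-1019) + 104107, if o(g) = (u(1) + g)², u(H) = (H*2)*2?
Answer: 1134332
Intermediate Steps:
u(H) = 4*H (u(H) = (2*H)*2 = 4*H)
o(g) = (4 + g)² (o(g) = (4*1 + g)² = (4 + g)²)
o(-1019) + 104107 = (4 - 1019)² + 104107 = (-1015)² + 104107 = 1030225 + 104107 = 1134332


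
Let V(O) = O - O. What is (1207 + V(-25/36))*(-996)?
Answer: -1202172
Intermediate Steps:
V(O) = 0
(1207 + V(-25/36))*(-996) = (1207 + 0)*(-996) = 1207*(-996) = -1202172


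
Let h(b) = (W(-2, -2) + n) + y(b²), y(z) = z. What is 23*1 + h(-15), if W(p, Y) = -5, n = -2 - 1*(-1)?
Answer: 242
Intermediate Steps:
n = -1 (n = -2 + 1 = -1)
h(b) = -6 + b² (h(b) = (-5 - 1) + b² = -6 + b²)
23*1 + h(-15) = 23*1 + (-6 + (-15)²) = 23 + (-6 + 225) = 23 + 219 = 242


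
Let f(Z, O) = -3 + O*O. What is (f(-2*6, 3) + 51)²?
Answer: 3249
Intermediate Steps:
f(Z, O) = -3 + O²
(f(-2*6, 3) + 51)² = ((-3 + 3²) + 51)² = ((-3 + 9) + 51)² = (6 + 51)² = 57² = 3249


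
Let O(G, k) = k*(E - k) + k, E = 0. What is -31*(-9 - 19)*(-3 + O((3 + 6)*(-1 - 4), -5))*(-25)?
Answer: 716100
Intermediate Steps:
O(G, k) = k - k² (O(G, k) = k*(0 - k) + k = k*(-k) + k = -k² + k = k - k²)
-31*(-9 - 19)*(-3 + O((3 + 6)*(-1 - 4), -5))*(-25) = -31*(-9 - 19)*(-3 - 5*(1 - 1*(-5)))*(-25) = -(-868)*(-3 - 5*(1 + 5))*(-25) = -(-868)*(-3 - 5*6)*(-25) = -(-868)*(-3 - 30)*(-25) = -(-868)*(-33)*(-25) = -31*924*(-25) = -28644*(-25) = 716100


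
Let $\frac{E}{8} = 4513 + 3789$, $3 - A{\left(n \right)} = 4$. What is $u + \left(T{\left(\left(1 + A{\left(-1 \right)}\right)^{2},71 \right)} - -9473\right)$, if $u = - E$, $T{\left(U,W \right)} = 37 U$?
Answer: $-56943$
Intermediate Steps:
$A{\left(n \right)} = -1$ ($A{\left(n \right)} = 3 - 4 = -1$)
$E = 66416$ ($E = 8 \left(4513 + 3789\right) = 8 \cdot 8302 = 66416$)
$u = -66416$ ($u = \left(-1\right) 66416 = -66416$)
$u + \left(T{\left(\left(1 + A{\left(-1 \right)}\right)^{2},71 \right)} - -9473\right) = -66416 + \left(37 \left(1 - 1\right)^{2} - -9473\right) = -66416 + \left(37 \cdot 0^{2} + 9473\right) = -66416 + \left(37 \cdot 0 + 9473\right) = -66416 + \left(0 + 9473\right) = -66416 + 9473 = -56943$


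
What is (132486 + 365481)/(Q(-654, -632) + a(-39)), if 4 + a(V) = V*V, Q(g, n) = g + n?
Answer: 165989/77 ≈ 2155.7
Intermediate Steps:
a(V) = -4 + V² (a(V) = -4 + V*V = -4 + V²)
(132486 + 365481)/(Q(-654, -632) + a(-39)) = (132486 + 365481)/((-654 - 632) + (-4 + (-39)²)) = 497967/(-1286 + (-4 + 1521)) = 497967/(-1286 + 1517) = 497967/231 = 497967*(1/231) = 165989/77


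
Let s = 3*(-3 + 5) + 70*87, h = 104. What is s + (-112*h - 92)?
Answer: -5644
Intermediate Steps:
s = 6096 (s = 3*2 + 6090 = 6 + 6090 = 6096)
s + (-112*h - 92) = 6096 + (-112*104 - 92) = 6096 + (-11648 - 92) = 6096 - 11740 = -5644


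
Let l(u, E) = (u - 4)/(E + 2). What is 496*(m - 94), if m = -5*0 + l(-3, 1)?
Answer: -143344/3 ≈ -47781.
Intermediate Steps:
l(u, E) = (-4 + u)/(2 + E)
m = -7/3 (m = -5*0 + (-4 - 3)/(2 + 1) = 0 - 7/3 = -7/3 ≈ -2.3333)
496*(m - 94) = 496*(-7/3 - 94) = 496*(-289/3) = -143344/3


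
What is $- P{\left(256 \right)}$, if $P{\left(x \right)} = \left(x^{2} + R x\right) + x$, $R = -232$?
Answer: $-6400$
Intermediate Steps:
$P{\left(x \right)} = x^{2} - 231 x$ ($P{\left(x \right)} = \left(x^{2} - 232 x\right) + x = x^{2} - 231 x$)
$- P{\left(256 \right)} = - 256 \left(-231 + 256\right) = - 256 \cdot 25 = \left(-1\right) 6400 = -6400$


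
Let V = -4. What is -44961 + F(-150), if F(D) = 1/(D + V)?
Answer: -6923995/154 ≈ -44961.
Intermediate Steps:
F(D) = 1/(-4 + D) (F(D) = 1/(D - 4) = 1/(-4 + D))
-44961 + F(-150) = -44961 + 1/(-4 - 150) = -44961 + 1/(-154) = -44961 - 1/154 = -6923995/154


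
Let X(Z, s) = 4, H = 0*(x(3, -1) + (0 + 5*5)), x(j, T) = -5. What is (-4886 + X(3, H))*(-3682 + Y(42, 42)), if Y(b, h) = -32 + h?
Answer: 17926704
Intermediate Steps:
H = 0 (H = 0*(-5 + (0 + 5*5)) = 0*(-5 + (0 + 25)) = 0*(-5 + 25) = 0*20 = 0)
(-4886 + X(3, H))*(-3682 + Y(42, 42)) = (-4886 + 4)*(-3682 + (-32 + 42)) = -4882*(-3682 + 10) = -4882*(-3672) = 17926704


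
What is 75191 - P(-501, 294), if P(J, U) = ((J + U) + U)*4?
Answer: 74843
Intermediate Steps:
P(J, U) = 4*J + 8*U (P(J, U) = (J + 2*U)*4 = 4*J + 8*U)
75191 - P(-501, 294) = 75191 - (4*(-501) + 8*294) = 75191 - (-2004 + 2352) = 75191 - 1*348 = 75191 - 348 = 74843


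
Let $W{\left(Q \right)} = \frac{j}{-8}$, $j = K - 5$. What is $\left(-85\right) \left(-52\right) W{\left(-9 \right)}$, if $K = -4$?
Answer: $\frac{9945}{2} \approx 4972.5$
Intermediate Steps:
$j = -9$ ($j = -4 - 5 = -9$)
$W{\left(Q \right)} = \frac{9}{8}$ ($W{\left(Q \right)} = - \frac{9}{-8} = \left(-9\right) \left(- \frac{1}{8}\right) = \frac{9}{8}$)
$\left(-85\right) \left(-52\right) W{\left(-9 \right)} = \left(-85\right) \left(-52\right) \frac{9}{8} = 4420 \cdot \frac{9}{8} = \frac{9945}{2}$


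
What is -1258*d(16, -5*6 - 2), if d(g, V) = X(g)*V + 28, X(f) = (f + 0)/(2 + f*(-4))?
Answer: -1413992/31 ≈ -45613.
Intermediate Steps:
X(f) = f/(2 - 4*f)
d(g, V) = 28 - V*g/(-2 + 4*g) (d(g, V) = (-g/(-2 + 4*g))*V + 28 = -V*g/(-2 + 4*g) + 28 = 28 - V*g/(-2 + 4*g))
-1258*d(16, -5*6 - 2) = -629*(-56 + 112*16 - 1*(-5*6 - 2)*16)/(-1 + 2*16) = -629*(-56 + 1792 - 1*(-30 - 2)*16)/(-1 + 32) = -629*(-56 + 1792 - 1*(-32)*16)/31 = -629*(-56 + 1792 + 512)/31 = -629*2248/31 = -1258*1124/31 = -1413992/31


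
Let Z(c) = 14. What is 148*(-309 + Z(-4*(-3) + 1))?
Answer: -43660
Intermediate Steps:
148*(-309 + Z(-4*(-3) + 1)) = 148*(-309 + 14) = 148*(-295) = -43660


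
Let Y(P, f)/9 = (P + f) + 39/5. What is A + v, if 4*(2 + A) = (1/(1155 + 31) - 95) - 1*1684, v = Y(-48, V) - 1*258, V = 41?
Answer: -16545881/23720 ≈ -697.55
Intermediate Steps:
Y(P, f) = 351/5 + 9*P + 9*f (Y(P, f) = 9*((P + f) + 39/5) = 9*(39/5 + P + f) = 351/5 + 9*P + 9*f)
v = -1254/5 (v = (351/5 + 9*(-48) + 9*41) - 1*258 = (351/5 - 432 + 369) - 258 = 36/5 - 258 = -1254/5 ≈ -250.80)
A = -2119381/4744 (A = -2 + ((1/(1155 + 31) - 95) - 1*1684)/4 = -2 + ((1/1186 - 95) - 1684)/4 = -2 + (-112669/1186 - 1684)/4 = -2 + (1/4)*(-2109893/1186) = -2 - 2109893/4744 = -2119381/4744 ≈ -446.75)
A + v = -2119381/4744 - 1254/5 = -16545881/23720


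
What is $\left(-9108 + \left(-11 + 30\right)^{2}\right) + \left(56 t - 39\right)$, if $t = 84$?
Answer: $-4082$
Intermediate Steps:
$\left(-9108 + \left(-11 + 30\right)^{2}\right) + \left(56 t - 39\right) = \left(-9108 + \left(-11 + 30\right)^{2}\right) + \left(56 \cdot 84 - 39\right) = \left(-9108 + 19^{2}\right) + \left(4704 - 39\right) = \left(-9108 + 361\right) + 4665 = -8747 + 4665 = -4082$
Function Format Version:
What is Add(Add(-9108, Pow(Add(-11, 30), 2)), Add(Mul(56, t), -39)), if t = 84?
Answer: -4082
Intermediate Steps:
Add(Add(-9108, Pow(Add(-11, 30), 2)), Add(Mul(56, t), -39)) = Add(Add(-9108, Pow(Add(-11, 30), 2)), Add(Mul(56, 84), -39)) = Add(Add(-9108, Pow(19, 2)), Add(4704, -39)) = Add(Add(-9108, 361), 4665) = Add(-8747, 4665) = -4082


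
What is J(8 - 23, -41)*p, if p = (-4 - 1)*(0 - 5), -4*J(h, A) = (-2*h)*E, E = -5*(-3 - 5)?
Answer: -7500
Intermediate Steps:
E = 40 (E = -5*(-8) = 40)
J(h, A) = 20*h (J(h, A) = -(-2*h)*40/4 = -(-20)*h = 20*h)
p = 25 (p = -5*(-5) = 25)
J(8 - 23, -41)*p = (20*(8 - 23))*25 = (20*(-15))*25 = -300*25 = -7500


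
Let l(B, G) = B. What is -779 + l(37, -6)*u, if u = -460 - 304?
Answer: -29047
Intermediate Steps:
u = -764
-779 + l(37, -6)*u = -779 + 37*(-764) = -779 - 28268 = -29047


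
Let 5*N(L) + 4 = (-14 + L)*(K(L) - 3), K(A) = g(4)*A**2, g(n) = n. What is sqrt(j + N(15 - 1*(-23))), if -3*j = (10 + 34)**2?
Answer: 2*sqrt(1522365)/15 ≈ 164.51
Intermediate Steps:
K(A) = 4*A**2
j = -1936/3 (j = -(10 + 34)**2/3 = -1/3*44**2 = -1/3*1936 = -1936/3 ≈ -645.33)
N(L) = -4/5 + (-14 + L)*(-3 + 4*L**2)/5 (N(L) = -4/5 + ((-14 + L)*(4*L**2 - 3))/5 = -4/5 + ((-14 + L)*(-3 + 4*L**2))/5 = -4/5 + (-14 + L)*(-3 + 4*L**2)/5)
sqrt(j + N(15 - 1*(-23))) = sqrt(-1936/3 + (38/5 - 56*(15 - 1*(-23))**2/5 - 3*(15 - 1*(-23))/5 + 4*(15 - 1*(-23))**3/5)) = sqrt(-1936/3 + (38/5 - 56*(15 + 23)**2/5 - 3*(15 + 23)/5 + 4*(15 + 23)**3/5)) = sqrt(-1936/3 + (38/5 - 56/5*38**2 - 3/5*38 + (4/5)*38**3)) = sqrt(-1936/3 + (38/5 - 56/5*1444 - 114/5 + (4/5)*54872)) = sqrt(-1936/3 + (38/5 - 80864/5 - 114/5 + 219488/5)) = sqrt(-1936/3 + 138548/5) = sqrt(405964/15) = 2*sqrt(1522365)/15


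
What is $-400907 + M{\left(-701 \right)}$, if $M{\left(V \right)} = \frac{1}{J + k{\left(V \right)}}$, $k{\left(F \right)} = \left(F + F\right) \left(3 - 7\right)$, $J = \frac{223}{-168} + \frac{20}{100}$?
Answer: $- \frac{1888180963271}{4709773} \approx -4.0091 \cdot 10^{5}$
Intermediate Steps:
$J = - \frac{947}{840}$ ($J = 223 \left(- \frac{1}{168}\right) + 20 \cdot \frac{1}{100} = - \frac{223}{168} + \frac{1}{5} = - \frac{947}{840} \approx -1.1274$)
$k{\left(F \right)} = - 8 F$ ($k{\left(F \right)} = 2 F \left(-4\right) = - 8 F$)
$M{\left(V \right)} = \frac{1}{- \frac{947}{840} - 8 V}$
$-400907 + M{\left(-701 \right)} = -400907 - \frac{840}{947 + 6720 \left(-701\right)} = -400907 - \frac{840}{947 - 4710720} = -400907 - \frac{840}{-4709773} = -400907 - - \frac{840}{4709773} = -400907 + \frac{840}{4709773} = - \frac{1888180963271}{4709773}$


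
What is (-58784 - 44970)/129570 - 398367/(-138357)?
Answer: 295724762/142277115 ≈ 2.0785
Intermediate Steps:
(-58784 - 44970)/129570 - 398367/(-138357) = -103754*1/129570 - 398367*(-1/138357) = -7411/9255 + 44263/15373 = 295724762/142277115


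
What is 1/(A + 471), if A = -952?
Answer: -1/481 ≈ -0.0020790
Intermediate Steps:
1/(A + 471) = 1/(-952 + 471) = 1/(-481) = -1/481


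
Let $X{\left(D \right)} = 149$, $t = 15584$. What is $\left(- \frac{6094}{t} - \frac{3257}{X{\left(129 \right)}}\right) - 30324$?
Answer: $- \frac{35232239139}{1161008} \approx -30346.0$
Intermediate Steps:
$\left(- \frac{6094}{t} - \frac{3257}{X{\left(129 \right)}}\right) - 30324 = \left(- \frac{6094}{15584} - \frac{3257}{149}\right) - 30324 = \left(\left(-6094\right) \frac{1}{15584} - \frac{3257}{149}\right) - 30324 = \left(- \frac{3047}{7792} - \frac{3257}{149}\right) - 30324 = - \frac{25832547}{1161008} - 30324 = - \frac{35232239139}{1161008}$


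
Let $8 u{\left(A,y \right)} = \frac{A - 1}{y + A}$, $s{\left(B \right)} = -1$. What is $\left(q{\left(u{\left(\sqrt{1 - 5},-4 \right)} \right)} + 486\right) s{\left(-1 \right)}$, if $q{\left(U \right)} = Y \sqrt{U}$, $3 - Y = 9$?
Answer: $-486 + \frac{3 \sqrt{10} \left(3 - i\right)}{20} \approx -484.58 - 0.47434 i$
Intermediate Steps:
$Y = -6$ ($Y = 3 - 9 = -6$)
$u{\left(A,y \right)} = \frac{-1 + A}{8 \left(A + y\right)}$ ($u{\left(A,y \right)} = \frac{\left(A - 1\right) \frac{1}{y + A}}{8} = \frac{\left(-1 + A\right) \frac{1}{A + y}}{8} = \frac{\frac{1}{A + y} \left(-1 + A\right)}{8} = \frac{-1 + A}{8 \left(A + y\right)}$)
$q{\left(U \right)} = - 6 \sqrt{U}$
$\left(q{\left(u{\left(\sqrt{1 - 5},-4 \right)} \right)} + 486\right) s{\left(-1 \right)} = \left(- 6 \sqrt{\frac{-1 + \sqrt{1 - 5}}{8 \left(\sqrt{1 - 5} - 4\right)}} + 486\right) \left(-1\right) = \left(- 6 \sqrt{\frac{-1 + \sqrt{-4}}{8 \left(\sqrt{-4} - 4\right)}} + 486\right) \left(-1\right) = \left(- 6 \sqrt{\frac{-1 + 2 i}{8 \left(2 i - 4\right)}} + 486\right) \left(-1\right) = \left(- 6 \sqrt{\frac{-1 + 2 i}{8 \left(-4 + 2 i\right)}} + 486\right) \left(-1\right) = \left(- 6 \sqrt{\frac{\frac{-4 - 2 i}{20} \left(-1 + 2 i\right)}{8}} + 486\right) \left(-1\right) = \left(- 6 \sqrt{\frac{\left(-1 + 2 i\right) \left(-4 - 2 i\right)}{160}} + 486\right) \left(-1\right) = \left(- 6 \frac{\sqrt{10} \sqrt{\left(-1 + 2 i\right) \left(-4 - 2 i\right)}}{40} + 486\right) \left(-1\right) = \left(- \frac{3 \sqrt{10} \sqrt{\left(-1 + 2 i\right) \left(-4 - 2 i\right)}}{20} + 486\right) \left(-1\right) = \left(486 - \frac{3 \sqrt{10} \sqrt{\left(-1 + 2 i\right) \left(-4 - 2 i\right)}}{20}\right) \left(-1\right) = -486 + \frac{3 \sqrt{10} \sqrt{\left(-1 + 2 i\right) \left(-4 - 2 i\right)}}{20}$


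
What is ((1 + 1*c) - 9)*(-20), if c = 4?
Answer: 80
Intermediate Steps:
((1 + 1*c) - 9)*(-20) = ((1 + 1*4) - 9)*(-20) = ((1 + 4) - 9)*(-20) = (5 - 9)*(-20) = -4*(-20) = 80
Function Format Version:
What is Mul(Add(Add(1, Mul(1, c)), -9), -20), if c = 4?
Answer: 80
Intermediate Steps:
Mul(Add(Add(1, Mul(1, c)), -9), -20) = Mul(Add(Add(1, Mul(1, 4)), -9), -20) = Mul(Add(Add(1, 4), -9), -20) = Mul(Add(5, -9), -20) = Mul(-4, -20) = 80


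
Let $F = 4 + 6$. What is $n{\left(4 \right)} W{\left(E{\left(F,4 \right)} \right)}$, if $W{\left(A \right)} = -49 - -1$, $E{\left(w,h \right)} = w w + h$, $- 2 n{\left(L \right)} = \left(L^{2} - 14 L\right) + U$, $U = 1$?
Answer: $-936$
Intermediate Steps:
$F = 10$
$n{\left(L \right)} = - \frac{1}{2} + 7 L - \frac{L^{2}}{2}$ ($n{\left(L \right)} = - \frac{\left(L^{2} - 14 L\right) + 1}{2} = - \frac{1 + L^{2} - 14 L}{2} = - \frac{1}{2} + 7 L - \frac{L^{2}}{2}$)
$E{\left(w,h \right)} = h + w^{2}$ ($E{\left(w,h \right)} = w^{2} + h = h + w^{2}$)
$W{\left(A \right)} = -48$ ($W{\left(A \right)} = -49 + 1 = -48$)
$n{\left(4 \right)} W{\left(E{\left(F,4 \right)} \right)} = \left(- \frac{1}{2} + 7 \cdot 4 - \frac{4^{2}}{2}\right) \left(-48\right) = \left(- \frac{1}{2} + 28 - 8\right) \left(-48\right) = \frac{39}{2} \left(-48\right) = -936$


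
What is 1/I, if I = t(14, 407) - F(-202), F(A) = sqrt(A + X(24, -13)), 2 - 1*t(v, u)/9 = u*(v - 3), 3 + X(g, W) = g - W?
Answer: I/(-40275*I + 2*sqrt(42)) ≈ -2.4829e-5 + 7.9907e-9*I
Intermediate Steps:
X(g, W) = -3 + g - W (X(g, W) = -3 + (g - W) = -3 + g - W)
t(v, u) = 18 - 9*u*(-3 + v) (t(v, u) = 18 - 9*u*(v - 3) = 18 - 9*u*(-3 + v))
F(A) = sqrt(34 + A) (F(A) = sqrt(A + (-3 + 24 - 1*(-13))) = sqrt(A + (-3 + 24 + 13)) = sqrt(A + 34) = sqrt(34 + A))
I = -40275 - 2*I*sqrt(42) (I = (18 + 27*407 - 9*407*14) - sqrt(34 - 202) = (18 + 10989 - 51282) - sqrt(-168) = -40275 - 2*I*sqrt(42) ≈ -40275.0 - 12.961*I)
1/I = 1/(-40275 - 2*I*sqrt(42))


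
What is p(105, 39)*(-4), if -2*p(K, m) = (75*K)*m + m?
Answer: 614328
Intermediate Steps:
p(K, m) = -m/2 - 75*K*m/2 (p(K, m) = -((75*K)*m + m)/2 = -(75*K*m + m)/2 = -(m + 75*K*m)/2 = -m/2 - 75*K*m/2)
p(105, 39)*(-4) = -½*39*(1 + 75*105)*(-4) = -½*39*(1 + 7875)*(-4) = -½*39*7876*(-4) = -153582*(-4) = 614328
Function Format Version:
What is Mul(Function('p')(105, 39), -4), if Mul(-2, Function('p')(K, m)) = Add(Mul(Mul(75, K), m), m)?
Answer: 614328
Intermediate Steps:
Function('p')(K, m) = Add(Mul(Rational(-1, 2), m), Mul(Rational(-75, 2), K, m)) (Function('p')(K, m) = Mul(Rational(-1, 2), Add(Mul(Mul(75, K), m), m)) = Mul(Rational(-1, 2), Add(Mul(75, K, m), m)) = Mul(Rational(-1, 2), Add(m, Mul(75, K, m))) = Add(Mul(Rational(-1, 2), m), Mul(Rational(-75, 2), K, m)))
Mul(Function('p')(105, 39), -4) = Mul(Mul(Rational(-1, 2), 39, Add(1, Mul(75, 105))), -4) = Mul(Mul(Rational(-1, 2), 39, Add(1, 7875)), -4) = Mul(Mul(Rational(-1, 2), 39, 7876), -4) = Mul(-153582, -4) = 614328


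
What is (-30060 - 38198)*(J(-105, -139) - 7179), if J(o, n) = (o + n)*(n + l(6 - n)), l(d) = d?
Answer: 589953894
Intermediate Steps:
J(o, n) = 6*n + 6*o (J(o, n) = (o + n)*(n + (6 - n)) = (n + o)*6 = 6*n + 6*o)
(-30060 - 38198)*(J(-105, -139) - 7179) = (-30060 - 38198)*((6*(-139) + 6*(-105)) - 7179) = -68258*((-834 - 630) - 7179) = -68258*(-1464 - 7179) = -68258*(-8643) = 589953894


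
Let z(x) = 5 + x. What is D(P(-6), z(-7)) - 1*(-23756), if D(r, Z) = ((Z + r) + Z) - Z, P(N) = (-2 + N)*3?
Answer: 23730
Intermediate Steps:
P(N) = -6 + 3*N
D(r, Z) = Z + r (D(r, Z) = (r + 2*Z) - Z = Z + r)
D(P(-6), z(-7)) - 1*(-23756) = ((5 - 7) + (-6 + 3*(-6))) - 1*(-23756) = (-2 + (-6 - 18)) + 23756 = (-2 - 24) + 23756 = -26 + 23756 = 23730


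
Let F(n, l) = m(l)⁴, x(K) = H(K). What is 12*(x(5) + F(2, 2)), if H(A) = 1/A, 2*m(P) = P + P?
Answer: 972/5 ≈ 194.40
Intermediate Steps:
m(P) = P (m(P) = (P + P)/2 = (2*P)/2 = P)
x(K) = 1/K
F(n, l) = l⁴
12*(x(5) + F(2, 2)) = 12*(1/5 + 2⁴) = 12*(⅕ + 16) = 12*(81/5) = 972/5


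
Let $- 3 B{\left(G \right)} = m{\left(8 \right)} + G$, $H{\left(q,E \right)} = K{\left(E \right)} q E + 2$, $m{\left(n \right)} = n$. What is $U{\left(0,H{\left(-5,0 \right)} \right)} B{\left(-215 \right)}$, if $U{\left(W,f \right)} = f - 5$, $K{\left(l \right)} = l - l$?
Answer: $-207$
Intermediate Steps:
$K{\left(l \right)} = 0$
$H{\left(q,E \right)} = 2$ ($H{\left(q,E \right)} = 0 q E + 2 = 0 E + 2 = 0 + 2 = 2$)
$B{\left(G \right)} = - \frac{8}{3} - \frac{G}{3}$ ($B{\left(G \right)} = - \frac{8 + G}{3} = - \frac{8}{3} - \frac{G}{3}$)
$U{\left(W,f \right)} = -5 + f$
$U{\left(0,H{\left(-5,0 \right)} \right)} B{\left(-215 \right)} = \left(-5 + 2\right) \left(- \frac{8}{3} - - \frac{215}{3}\right) = - 3 \left(- \frac{8}{3} + \frac{215}{3}\right) = \left(-3\right) 69 = -207$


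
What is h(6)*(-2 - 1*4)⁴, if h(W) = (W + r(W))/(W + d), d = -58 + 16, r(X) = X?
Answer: -432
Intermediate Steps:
d = -42
h(W) = 2*W/(-42 + W) (h(W) = (W + W)/(W - 42) = (2*W)/(-42 + W) = 2*W/(-42 + W))
h(6)*(-2 - 1*4)⁴ = (2*6/(-42 + 6))*(-2 - 1*4)⁴ = (2*6/(-36))*(-2 - 4)⁴ = (2*6*(-1/36))*(-6)⁴ = -⅓*1296 = -432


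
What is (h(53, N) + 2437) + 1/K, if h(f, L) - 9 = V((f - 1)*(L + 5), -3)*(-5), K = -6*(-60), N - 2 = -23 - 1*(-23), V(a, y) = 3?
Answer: 875161/360 ≈ 2431.0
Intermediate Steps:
N = 2 (N = 2 + (-23 - 1*(-23)) = 2 + (-23 + 23) = 2 + 0 = 2)
K = 360
h(f, L) = -6 (h(f, L) = 9 + 3*(-5) = 9 - 15 = -6)
(h(53, N) + 2437) + 1/K = (-6 + 2437) + 1/360 = 2431 + 1/360 = 875161/360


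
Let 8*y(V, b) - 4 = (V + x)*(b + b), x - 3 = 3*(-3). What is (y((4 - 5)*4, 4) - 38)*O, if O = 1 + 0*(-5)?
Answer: -95/2 ≈ -47.500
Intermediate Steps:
x = -6 (x = 3 + 3*(-3) = 3 - 9 = -6)
O = 1 (O = 1 + 0 = 1)
y(V, b) = 1/2 + b*(-6 + V)/4 (y(V, b) = 1/2 + ((V - 6)*(b + b))/8 = 1/2 + ((-6 + V)*(2*b))/8 = 1/2 + (2*b*(-6 + V))/8 = 1/2 + b*(-6 + V)/4)
(y((4 - 5)*4, 4) - 38)*O = ((1/2 - 3/2*4 + (1/4)*((4 - 5)*4)*4) - 38)*1 = ((1/2 - 6 + (1/4)*(-1*4)*4) - 38)*1 = ((1/2 - 6 + (1/4)*(-4)*4) - 38)*1 = ((1/2 - 6 - 4) - 38)*1 = (-19/2 - 38)*1 = -95/2*1 = -95/2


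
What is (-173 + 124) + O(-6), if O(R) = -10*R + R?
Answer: 5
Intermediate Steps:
O(R) = -9*R
(-173 + 124) + O(-6) = (-173 + 124) - 9*(-6) = -49 + 54 = 5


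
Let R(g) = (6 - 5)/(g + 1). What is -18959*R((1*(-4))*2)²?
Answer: -18959/49 ≈ -386.92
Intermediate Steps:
R(g) = 1/(1 + g)
-18959*R((1*(-4))*2)² = -18959/(1 + (1*(-4))*2)² = -18959/(1 - 4*2)² = -18959/(1 - 8)² = -18959*(1/(-7))² = -18959*(-⅐)² = -18959*1/49 = -18959/49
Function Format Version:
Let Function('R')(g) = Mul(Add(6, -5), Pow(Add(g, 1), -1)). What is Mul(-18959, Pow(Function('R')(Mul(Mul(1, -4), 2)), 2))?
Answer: Rational(-18959, 49) ≈ -386.92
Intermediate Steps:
Function('R')(g) = Pow(Add(1, g), -1) (Function('R')(g) = Mul(1, Pow(Add(1, g), -1)) = Pow(Add(1, g), -1))
Mul(-18959, Pow(Function('R')(Mul(Mul(1, -4), 2)), 2)) = Mul(-18959, Pow(Pow(Add(1, Mul(Mul(1, -4), 2)), -1), 2)) = Mul(-18959, Pow(Pow(Add(1, Mul(-4, 2)), -1), 2)) = Mul(-18959, Pow(Pow(Add(1, -8), -1), 2)) = Mul(-18959, Pow(Pow(-7, -1), 2)) = Mul(-18959, Pow(Rational(-1, 7), 2)) = Mul(-18959, Rational(1, 49)) = Rational(-18959, 49)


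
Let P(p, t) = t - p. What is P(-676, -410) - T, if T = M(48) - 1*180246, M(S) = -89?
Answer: 180601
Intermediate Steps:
T = -180335 (T = -89 - 1*180246 = -89 - 180246 = -180335)
P(-676, -410) - T = (-410 - 1*(-676)) - 1*(-180335) = (-410 + 676) + 180335 = 266 + 180335 = 180601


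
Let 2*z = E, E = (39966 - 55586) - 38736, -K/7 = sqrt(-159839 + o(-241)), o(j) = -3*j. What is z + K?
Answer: -27178 - 14*I*sqrt(39779) ≈ -27178.0 - 2792.3*I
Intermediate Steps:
K = -14*I*sqrt(39779) (K = -7*sqrt(-159839 - 3*(-241)) = -7*sqrt(-159839 + 723) = -14*I*sqrt(39779) ≈ -2792.3*I)
E = -54356 (E = -15620 - 38736 = -54356)
z = -27178 (z = (1/2)*(-54356) = -27178)
z + K = -27178 - 14*I*sqrt(39779)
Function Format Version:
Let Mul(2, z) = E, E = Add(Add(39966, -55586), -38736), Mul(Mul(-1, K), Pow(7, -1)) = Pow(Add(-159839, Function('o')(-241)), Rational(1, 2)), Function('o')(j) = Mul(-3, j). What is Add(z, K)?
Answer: Add(-27178, Mul(-14, I, Pow(39779, Rational(1, 2)))) ≈ Add(-27178., Mul(-2792.3, I))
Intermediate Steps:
K = Mul(-14, I, Pow(39779, Rational(1, 2))) (K = Mul(-7, Pow(Add(-159839, Mul(-3, -241)), Rational(1, 2))) = Mul(-7, Pow(Add(-159839, 723), Rational(1, 2))) = Mul(-7, Pow(-159116, Rational(1, 2))) = Mul(-7, Mul(2, I, Pow(39779, Rational(1, 2)))) = Mul(-14, I, Pow(39779, Rational(1, 2))) ≈ Mul(-2792.3, I))
E = -54356 (E = Add(-15620, -38736) = -54356)
z = -27178 (z = Mul(Rational(1, 2), -54356) = -27178)
Add(z, K) = Add(-27178, Mul(-14, I, Pow(39779, Rational(1, 2))))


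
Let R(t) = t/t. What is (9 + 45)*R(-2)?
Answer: 54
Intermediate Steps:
R(t) = 1
(9 + 45)*R(-2) = (9 + 45)*1 = 54*1 = 54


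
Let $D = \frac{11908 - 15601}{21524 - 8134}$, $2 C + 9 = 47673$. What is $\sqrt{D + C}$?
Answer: $\frac{\sqrt{4272839877930}}{13390} \approx 154.38$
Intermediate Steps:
$C = 23832$ ($C = - \frac{9}{2} + \frac{1}{2} \cdot 47673 = - \frac{9}{2} + \frac{47673}{2} = 23832$)
$D = - \frac{3693}{13390} \approx -0.2758$
$\sqrt{D + C} = \sqrt{- \frac{3693}{13390} + 23832} = \sqrt{\frac{319106787}{13390}} = \frac{\sqrt{4272839877930}}{13390}$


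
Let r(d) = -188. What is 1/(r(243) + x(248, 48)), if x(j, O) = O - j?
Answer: -1/388 ≈ -0.0025773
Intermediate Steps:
1/(r(243) + x(248, 48)) = 1/(-188 + (48 - 1*248)) = 1/(-188 + (48 - 248)) = 1/(-188 - 200) = 1/(-388) = -1/388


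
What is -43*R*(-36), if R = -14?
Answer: -21672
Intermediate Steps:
-43*R*(-36) = -43*(-14)*(-36) = 602*(-36) = -21672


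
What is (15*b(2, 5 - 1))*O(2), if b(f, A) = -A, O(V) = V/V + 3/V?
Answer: -150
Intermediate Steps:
O(V) = 1 + 3/V
(15*b(2, 5 - 1))*O(2) = (15*(-(5 - 1)))*((3 + 2)/2) = (15*(-1*4))*((½)*5) = (15*(-4))*(5/2) = -60*5/2 = -150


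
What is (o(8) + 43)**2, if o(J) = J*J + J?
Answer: 13225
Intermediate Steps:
o(J) = J + J**2 (o(J) = J**2 + J = J + J**2)
(o(8) + 43)**2 = (8*(1 + 8) + 43)**2 = (8*9 + 43)**2 = (72 + 43)**2 = 115**2 = 13225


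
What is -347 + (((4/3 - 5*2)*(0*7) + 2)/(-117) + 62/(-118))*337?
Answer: -3657406/6903 ≈ -529.83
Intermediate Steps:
-347 + (((4/3 - 5*2)*(0*7) + 2)/(-117) + 62/(-118))*337 = -347 + (((4*(⅓) - 10)*0 + 2)*(-1/117) + 62*(-1/118))*337 = -347 + (((4/3 - 10)*0 + 2)*(-1/117) - 31/59)*337 = -347 + ((-26/3*0 + 2)*(-1/117) - 31/59)*337 = -347 + ((0 + 2)*(-1/117) - 31/59)*337 = -347 + (2*(-1/117) - 31/59)*337 = -347 + (-2/117 - 31/59)*337 = -347 - 3745/6903*337 = -347 - 1262065/6903 = -3657406/6903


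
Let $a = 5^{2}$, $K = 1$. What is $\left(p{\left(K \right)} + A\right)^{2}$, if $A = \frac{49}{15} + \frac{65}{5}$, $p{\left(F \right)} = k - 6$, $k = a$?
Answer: $\frac{279841}{225} \approx 1243.7$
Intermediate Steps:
$a = 25$
$k = 25$
$p{\left(F \right)} = 19$ ($p{\left(F \right)} = 25 - 6 = 19$)
$A = \frac{244}{15}$ ($A = 49 \cdot \frac{1}{15} + 65 \cdot \frac{1}{5} = \frac{49}{15} + 13 = \frac{244}{15} \approx 16.267$)
$\left(p{\left(K \right)} + A\right)^{2} = \left(19 + \frac{244}{15}\right)^{2} = \left(\frac{529}{15}\right)^{2} = \frac{279841}{225}$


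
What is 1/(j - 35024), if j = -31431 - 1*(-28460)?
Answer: -1/37995 ≈ -2.6319e-5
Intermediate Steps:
j = -2971 (j = -31431 + 28460 = -2971)
1/(j - 35024) = 1/(-2971 - 35024) = 1/(-37995) = -1/37995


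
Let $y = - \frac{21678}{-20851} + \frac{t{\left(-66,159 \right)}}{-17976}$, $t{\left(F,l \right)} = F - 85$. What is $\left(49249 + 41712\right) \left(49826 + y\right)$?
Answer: $\frac{1698792490952868805}{374817576} \approx 4.5323 \cdot 10^{9}$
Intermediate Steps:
$t{\left(F,l \right)} = -85 + F$
$y = \frac{392832229}{374817576}$ ($y = - \frac{21678}{-20851} + \frac{-85 - 66}{-17976} = \left(-21678\right) \left(- \frac{1}{20851}\right) - - \frac{151}{17976} = \frac{21678}{20851} + \frac{151}{17976} = \frac{392832229}{374817576} \approx 1.0481$)
$\left(49249 + 41712\right) \left(49826 + y\right) = \left(49249 + 41712\right) \left(49826 + \frac{392832229}{374817576}\right) = 90961 \cdot \frac{18676053374005}{374817576} = \frac{1698792490952868805}{374817576}$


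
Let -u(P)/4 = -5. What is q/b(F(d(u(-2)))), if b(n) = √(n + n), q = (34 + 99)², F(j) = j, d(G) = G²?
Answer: 17689*√2/40 ≈ 625.40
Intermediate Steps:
u(P) = 20 (u(P) = -4*(-5) = 20)
q = 17689 (q = 133² = 17689)
b(n) = √2*√n (b(n) = √(2*n) = √2*√n)
q/b(F(d(u(-2)))) = 17689/((√2*√(20²))) = 17689/((√2*√400)) = 17689/((√2*20)) = 17689/((20*√2)) = 17689*(√2/40) = 17689*√2/40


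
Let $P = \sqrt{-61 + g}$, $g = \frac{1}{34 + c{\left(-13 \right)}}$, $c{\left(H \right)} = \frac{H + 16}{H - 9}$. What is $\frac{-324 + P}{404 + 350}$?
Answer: $- \frac{162}{377} + \frac{21 i \sqrt{76735}}{561730} \approx -0.42971 + 0.010356 i$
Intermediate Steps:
$c{\left(H \right)} = \frac{16 + H}{-9 + H}$
$g = \frac{22}{745}$ ($g = \frac{1}{34 + \frac{16 - 13}{-9 - 13}} = \frac{1}{34 + \frac{1}{-22} \cdot 3} = \frac{1}{34 - \frac{3}{22}} = \frac{1}{\frac{745}{22}} = \frac{22}{745} \approx 0.02953$)
$P = \frac{21 i \sqrt{76735}}{745}$ ($P = \sqrt{-61 + \frac{22}{745}} = \sqrt{- \frac{45423}{745}} = \frac{21 i \sqrt{76735}}{745} \approx 7.8084 i$)
$\frac{-324 + P}{404 + 350} = \frac{-324 + \frac{21 i \sqrt{76735}}{745}}{404 + 350} = \frac{-324 + \frac{21 i \sqrt{76735}}{745}}{754} = \left(-324 + \frac{21 i \sqrt{76735}}{745}\right) \frac{1}{754} = - \frac{162}{377} + \frac{21 i \sqrt{76735}}{561730}$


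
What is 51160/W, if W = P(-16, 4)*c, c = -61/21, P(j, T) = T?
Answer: -268590/61 ≈ -4403.1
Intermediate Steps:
c = -61/21 (c = -61*1/21 = -61/21 ≈ -2.9048)
W = -244/21 (W = 4*(-61/21) = -244/21 ≈ -11.619)
51160/W = 51160/(-244/21) = 51160*(-21/244) = -268590/61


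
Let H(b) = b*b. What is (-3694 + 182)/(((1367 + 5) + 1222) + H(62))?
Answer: -1756/3219 ≈ -0.54551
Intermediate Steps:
H(b) = b**2
(-3694 + 182)/(((1367 + 5) + 1222) + H(62)) = (-3694 + 182)/(((1367 + 5) + 1222) + 62**2) = -3512/((1372 + 1222) + 3844) = -3512/(2594 + 3844) = -3512/6438 = -3512*1/6438 = -1756/3219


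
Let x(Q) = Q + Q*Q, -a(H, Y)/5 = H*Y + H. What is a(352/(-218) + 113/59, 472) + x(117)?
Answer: 84214841/6431 ≈ 13095.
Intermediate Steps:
a(H, Y) = -5*H - 5*H*Y (a(H, Y) = -5*(H*Y + H) = -5*(H + H*Y) = -5*H - 5*H*Y)
x(Q) = Q + Q²
a(352/(-218) + 113/59, 472) + x(117) = -5*(352/(-218) + 113/59)*(1 + 472) + 117*(1 + 117) = -5*(352*(-1/218) + 113*(1/59))*473 + 117*118 = -5*(-176/109 + 113/59)*473 + 13806 = -5*1933/6431*473 + 13806 = -4571545/6431 + 13806 = 84214841/6431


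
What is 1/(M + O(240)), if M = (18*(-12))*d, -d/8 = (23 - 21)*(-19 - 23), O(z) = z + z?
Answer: -1/144672 ≈ -6.9122e-6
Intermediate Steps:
O(z) = 2*z
d = 672 (d = -8*(23 - 21)*(-19 - 23) = -16*(-42) = -8*(-84) = 672)
M = -145152 (M = (18*(-12))*672 = -216*672 = -145152)
1/(M + O(240)) = 1/(-145152 + 2*240) = 1/(-145152 + 480) = 1/(-144672) = -1/144672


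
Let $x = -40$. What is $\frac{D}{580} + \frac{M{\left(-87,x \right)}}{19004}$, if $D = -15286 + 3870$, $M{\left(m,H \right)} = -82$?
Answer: $- \frac{27124653}{1377790} \approx -19.687$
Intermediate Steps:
$D = -11416$
$\frac{D}{580} + \frac{M{\left(-87,x \right)}}{19004} = - \frac{11416}{580} - \frac{82}{19004} = \left(-11416\right) \frac{1}{580} - \frac{41}{9502} = - \frac{2854}{145} - \frac{41}{9502} = - \frac{27124653}{1377790}$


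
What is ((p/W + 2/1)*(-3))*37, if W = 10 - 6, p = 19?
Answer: -2997/4 ≈ -749.25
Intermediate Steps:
W = 4
((p/W + 2/1)*(-3))*37 = ((19/4 + 2/1)*(-3))*37 = ((19*(¼) + 2*1)*(-3))*37 = ((19/4 + 2)*(-3))*37 = ((27/4)*(-3))*37 = -81/4*37 = -2997/4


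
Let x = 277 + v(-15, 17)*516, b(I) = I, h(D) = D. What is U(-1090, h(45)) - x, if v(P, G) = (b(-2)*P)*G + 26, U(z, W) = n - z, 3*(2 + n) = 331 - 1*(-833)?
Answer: -275377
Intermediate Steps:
n = 386 (n = -2 + (331 - 1*(-833))/3 = -2 + (331 + 833)/3 = -2 + (⅓)*1164 = -2 + 388 = 386)
U(z, W) = 386 - z
v(P, G) = 26 - 2*G*P (v(P, G) = (-2*P)*G + 26 = -2*G*P + 26 = 26 - 2*G*P)
x = 276853 (x = 277 + (26 - 2*17*(-15))*516 = 277 + (26 + 510)*516 = 277 + 536*516 = 277 + 276576 = 276853)
U(-1090, h(45)) - x = (386 - 1*(-1090)) - 1*276853 = (386 + 1090) - 276853 = 1476 - 276853 = -275377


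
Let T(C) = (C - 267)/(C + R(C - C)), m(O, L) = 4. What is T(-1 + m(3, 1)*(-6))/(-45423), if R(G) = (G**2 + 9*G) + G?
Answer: -292/1135575 ≈ -0.00025714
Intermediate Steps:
R(G) = G**2 + 10*G
T(C) = (-267 + C)/C (T(C) = (C - 267)/(C + (C - C)*(10 + (C - C))) = (-267 + C)/(C + 0*(10 + 0)) = (-267 + C)/(C + 0*10) = (-267 + C)/(C + 0) = (-267 + C)/C)
T(-1 + m(3, 1)*(-6))/(-45423) = ((-267 + (-1 + 4*(-6)))/(-1 + 4*(-6)))/(-45423) = ((-267 + (-1 - 24))/(-1 - 24))*(-1/45423) = ((-267 - 25)/(-25))*(-1/45423) = -1/25*(-292)*(-1/45423) = (292/25)*(-1/45423) = -292/1135575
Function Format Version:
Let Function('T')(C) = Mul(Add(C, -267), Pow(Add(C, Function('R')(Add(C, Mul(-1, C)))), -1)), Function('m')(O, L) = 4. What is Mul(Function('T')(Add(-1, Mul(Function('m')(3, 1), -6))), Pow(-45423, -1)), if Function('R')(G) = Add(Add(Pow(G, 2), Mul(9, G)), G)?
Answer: Rational(-292, 1135575) ≈ -0.00025714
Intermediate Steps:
Function('R')(G) = Add(Pow(G, 2), Mul(10, G))
Function('T')(C) = Mul(Pow(C, -1), Add(-267, C)) (Function('T')(C) = Mul(Add(C, -267), Pow(Add(C, Mul(Add(C, Mul(-1, C)), Add(10, Add(C, Mul(-1, C))))), -1)) = Mul(Add(-267, C), Pow(Add(C, Mul(0, Add(10, 0))), -1)) = Mul(Add(-267, C), Pow(Add(C, Mul(0, 10)), -1)) = Mul(Add(-267, C), Pow(Add(C, 0), -1)) = Mul(Add(-267, C), Pow(C, -1)) = Mul(Pow(C, -1), Add(-267, C)))
Mul(Function('T')(Add(-1, Mul(Function('m')(3, 1), -6))), Pow(-45423, -1)) = Mul(Mul(Pow(Add(-1, Mul(4, -6)), -1), Add(-267, Add(-1, Mul(4, -6)))), Pow(-45423, -1)) = Mul(Mul(Pow(Add(-1, -24), -1), Add(-267, Add(-1, -24))), Rational(-1, 45423)) = Mul(Mul(Pow(-25, -1), Add(-267, -25)), Rational(-1, 45423)) = Mul(Mul(Rational(-1, 25), -292), Rational(-1, 45423)) = Mul(Rational(292, 25), Rational(-1, 45423)) = Rational(-292, 1135575)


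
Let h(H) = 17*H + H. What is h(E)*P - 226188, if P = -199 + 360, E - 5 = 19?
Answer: -156636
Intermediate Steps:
E = 24 (E = 5 + 19 = 24)
P = 161
h(H) = 18*H
h(E)*P - 226188 = (18*24)*161 - 226188 = 432*161 - 226188 = 69552 - 226188 = -156636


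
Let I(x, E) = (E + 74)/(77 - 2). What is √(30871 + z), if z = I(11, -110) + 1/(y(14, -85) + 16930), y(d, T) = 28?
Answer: √221938791249882/84790 ≈ 175.70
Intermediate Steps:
I(x, E) = 74/75 + E/75 (I(x, E) = (74 + E)/75 = (74 + E)*(1/75) = 74/75 + E/75)
z = -203471/423950 (z = (74/75 + (1/75)*(-110)) + 1/(28 + 16930) = (74/75 - 22/15) + 1/16958 = -12/25 + 1/16958 = -203471/423950 ≈ -0.47994)
√(30871 + z) = √(30871 - 203471/423950) = √(13087556979/423950) = √221938791249882/84790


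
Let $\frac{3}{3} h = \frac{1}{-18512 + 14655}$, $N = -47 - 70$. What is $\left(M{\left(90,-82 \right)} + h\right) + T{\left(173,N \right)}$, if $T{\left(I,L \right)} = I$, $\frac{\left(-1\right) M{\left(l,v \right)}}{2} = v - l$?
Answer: $\frac{1994068}{3857} \approx 517.0$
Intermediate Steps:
$M{\left(l,v \right)} = - 2 v + 2 l$ ($M{\left(l,v \right)} = - 2 \left(v - l\right) = - 2 v + 2 l$)
$N = -117$
$h = - \frac{1}{3857}$ ($h = \frac{1}{-18512 + 14655} = \frac{1}{-3857} = - \frac{1}{3857} \approx -0.00025927$)
$\left(M{\left(90,-82 \right)} + h\right) + T{\left(173,N \right)} = \left(\left(\left(-2\right) \left(-82\right) + 2 \cdot 90\right) - \frac{1}{3857}\right) + 173 = \left(\left(164 + 180\right) - \frac{1}{3857}\right) + 173 = \left(344 - \frac{1}{3857}\right) + 173 = \frac{1326807}{3857} + 173 = \frac{1994068}{3857}$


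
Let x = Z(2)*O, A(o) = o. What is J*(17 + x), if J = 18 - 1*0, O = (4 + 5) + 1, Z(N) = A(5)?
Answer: 1206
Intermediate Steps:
Z(N) = 5
O = 10 (O = 9 + 1 = 10)
x = 50 (x = 5*10 = 50)
J = 18 (J = 18 + 0 = 18)
J*(17 + x) = 18*(17 + 50) = 18*67 = 1206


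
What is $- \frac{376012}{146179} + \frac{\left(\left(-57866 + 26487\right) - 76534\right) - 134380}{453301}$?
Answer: $- \frac{205864764059}{66263086879} \approx -3.1068$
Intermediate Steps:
$- \frac{376012}{146179} + \frac{\left(\left(-57866 + 26487\right) - 76534\right) - 134380}{453301} = \left(-376012\right) \frac{1}{146179} + \left(\left(-31379 - 76534\right) - 134380\right) \frac{1}{453301} = - \frac{376012}{146179} + \left(-107913 - 134380\right) \frac{1}{453301} = - \frac{376012}{146179} - \frac{242293}{453301} = - \frac{205864764059}{66263086879}$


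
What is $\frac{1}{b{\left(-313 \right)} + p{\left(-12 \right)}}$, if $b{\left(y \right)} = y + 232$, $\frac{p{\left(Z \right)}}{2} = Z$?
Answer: $- \frac{1}{105} \approx -0.0095238$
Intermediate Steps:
$p{\left(Z \right)} = 2 Z$
$b{\left(y \right)} = 232 + y$
$\frac{1}{b{\left(-313 \right)} + p{\left(-12 \right)}} = \frac{1}{\left(232 - 313\right) + 2 \left(-12\right)} = \frac{1}{-81 - 24} = \frac{1}{-105} = - \frac{1}{105}$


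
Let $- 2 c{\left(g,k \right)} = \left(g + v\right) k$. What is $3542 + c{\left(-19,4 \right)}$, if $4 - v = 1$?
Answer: $3574$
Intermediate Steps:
$v = 3$ ($v = 4 - 1 = 3$)
$c{\left(g,k \right)} = - \frac{k \left(3 + g\right)}{2}$ ($c{\left(g,k \right)} = - \frac{\left(g + 3\right) k}{2} = - \frac{\left(3 + g\right) k}{2} = - \frac{k \left(3 + g\right)}{2}$)
$3542 + c{\left(-19,4 \right)} = 3542 - 2 \left(3 - 19\right) = 3542 - 2 \left(-16\right) = 3542 + 32 = 3574$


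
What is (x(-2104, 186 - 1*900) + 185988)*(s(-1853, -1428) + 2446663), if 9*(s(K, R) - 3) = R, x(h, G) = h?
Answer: 1349620663448/3 ≈ 4.4987e+11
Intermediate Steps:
s(K, R) = 3 + R/9
(x(-2104, 186 - 1*900) + 185988)*(s(-1853, -1428) + 2446663) = (-2104 + 185988)*((3 + (⅑)*(-1428)) + 2446663) = 183884*((3 - 476/3) + 2446663) = 183884*(-467/3 + 2446663) = 183884*(7339522/3) = 1349620663448/3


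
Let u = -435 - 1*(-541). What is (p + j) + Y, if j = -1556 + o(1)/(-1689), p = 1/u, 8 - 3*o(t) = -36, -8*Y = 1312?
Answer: -923815037/537102 ≈ -1720.0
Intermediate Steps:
Y = -164 (Y = -⅛*1312 = -164)
o(t) = 44/3 (o(t) = 8/3 - ⅓*(-36) = 8/3 + 12 = 44/3)
u = 106 (u = -435 + 541 = 106)
p = 1/106 ≈ 0.0094340
j = -7884296/5067 (j = -1556 + (44/3)/(-1689) = -1556 + (44/3)*(-1/1689) = -1556 - 44/5067 = -7884296/5067 ≈ -1556.0)
(p + j) + Y = (1/106 - 7884296/5067) - 164 = -835730309/537102 - 164 = -923815037/537102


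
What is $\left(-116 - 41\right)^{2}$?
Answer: $24649$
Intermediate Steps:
$\left(-116 - 41\right)^{2} = \left(-157\right)^{2} = 24649$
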